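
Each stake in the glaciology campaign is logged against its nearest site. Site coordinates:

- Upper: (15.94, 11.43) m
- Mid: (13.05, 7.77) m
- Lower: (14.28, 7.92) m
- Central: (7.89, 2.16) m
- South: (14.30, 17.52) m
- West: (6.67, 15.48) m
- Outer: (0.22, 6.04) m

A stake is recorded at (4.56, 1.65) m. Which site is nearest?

Squared distances to each site:
Upper: 225.153; Mid: 109.535; Lower: 133.791; Central: 11.349; South: 346.725; West: 195.721; Outer: 38.108.
Minimum at Central.

Central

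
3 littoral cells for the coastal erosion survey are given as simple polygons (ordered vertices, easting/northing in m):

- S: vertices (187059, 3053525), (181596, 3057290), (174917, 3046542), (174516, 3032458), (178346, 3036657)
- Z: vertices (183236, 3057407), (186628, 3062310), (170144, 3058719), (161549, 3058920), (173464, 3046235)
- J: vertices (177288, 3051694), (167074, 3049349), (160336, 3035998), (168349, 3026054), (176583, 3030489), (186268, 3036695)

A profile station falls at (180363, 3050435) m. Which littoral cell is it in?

S

Cast a ray rightward from (180363, 3050435). For each polygon, the edges (by vertex number in listed order) whose endpoints lie on opposite sides of northing = 3050435, where each meets that height, and whether that is right or left of the point:
S: 2–3 at easting≈177336.2 (left), 5–1 at easting≈185462.9 (right) → 1 crossing.
Z: 4–5 at easting≈169518.9 (left), 5–1 at easting≈177137.7 (left) → 0 crossings.
J: 1–2 at easting≈171804.2 (left), 6–1 at easting≈178041.8 (left) → 0 crossings.
Only S has an odd count, so the point is inside S.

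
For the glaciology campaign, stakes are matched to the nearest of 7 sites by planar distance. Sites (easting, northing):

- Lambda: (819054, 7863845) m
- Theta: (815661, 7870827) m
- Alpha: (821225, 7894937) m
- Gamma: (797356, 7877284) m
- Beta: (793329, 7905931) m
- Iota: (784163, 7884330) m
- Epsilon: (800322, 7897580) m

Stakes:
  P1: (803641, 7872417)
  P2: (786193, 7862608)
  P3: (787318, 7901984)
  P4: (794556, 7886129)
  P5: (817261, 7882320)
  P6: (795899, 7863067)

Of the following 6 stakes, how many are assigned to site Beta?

P1 → Gamma
P2 → Gamma
P3 → Beta
P4 → Gamma
P5 → Theta
P6 → Gamma
1 of the 6 goes to Beta.

1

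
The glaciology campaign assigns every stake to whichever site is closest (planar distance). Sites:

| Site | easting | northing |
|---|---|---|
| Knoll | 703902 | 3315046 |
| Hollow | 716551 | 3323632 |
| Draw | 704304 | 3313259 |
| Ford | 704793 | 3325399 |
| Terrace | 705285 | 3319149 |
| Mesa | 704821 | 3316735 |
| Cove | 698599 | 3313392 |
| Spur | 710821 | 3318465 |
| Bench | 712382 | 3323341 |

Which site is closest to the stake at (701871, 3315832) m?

Knoll

Squared distances to each site:
Knoll: 4742757.000; Hollow: 276342400.000; Draw: 12539818.000; Ford: 100065573.000; Terrace: 22657885.000; Mesa: 9517909.000; Cove: 16659584.000; Spur: 87035189.000; Bench: 166866202.000.
Minimum at Knoll.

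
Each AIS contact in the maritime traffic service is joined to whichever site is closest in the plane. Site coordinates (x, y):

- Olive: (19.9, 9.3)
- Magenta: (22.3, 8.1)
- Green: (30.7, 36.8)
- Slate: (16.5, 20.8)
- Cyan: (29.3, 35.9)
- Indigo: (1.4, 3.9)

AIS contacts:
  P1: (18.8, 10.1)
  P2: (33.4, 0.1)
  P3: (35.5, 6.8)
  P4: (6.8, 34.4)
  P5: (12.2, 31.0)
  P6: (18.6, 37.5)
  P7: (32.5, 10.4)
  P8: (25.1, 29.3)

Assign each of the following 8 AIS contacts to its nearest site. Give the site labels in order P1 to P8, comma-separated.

Olive, Magenta, Magenta, Slate, Slate, Cyan, Magenta, Cyan

P1 → Olive (d²=1.85)
P2 → Magenta (d²=187.21)
P3 → Magenta (d²=175.93)
P4 → Slate (d²=279.05)
P5 → Slate (d²=122.53)
P6 → Cyan (d²=117.05)
P7 → Magenta (d²=109.33)
P8 → Cyan (d²=61.20)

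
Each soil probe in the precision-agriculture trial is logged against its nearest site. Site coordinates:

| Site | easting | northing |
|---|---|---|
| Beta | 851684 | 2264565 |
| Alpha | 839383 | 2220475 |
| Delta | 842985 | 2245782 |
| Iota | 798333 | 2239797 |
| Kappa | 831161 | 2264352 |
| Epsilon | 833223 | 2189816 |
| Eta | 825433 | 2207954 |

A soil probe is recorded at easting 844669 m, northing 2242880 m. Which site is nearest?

Squared distances to each site:
Beta: 519449450.000; Alpha: 529925821.000; Delta: 11257460.000; Iota: 2156529785.000; Kappa: 643512848.000; Epsilon: 2946799012.000; Eta: 1589849172.000.
Minimum at Delta.

Delta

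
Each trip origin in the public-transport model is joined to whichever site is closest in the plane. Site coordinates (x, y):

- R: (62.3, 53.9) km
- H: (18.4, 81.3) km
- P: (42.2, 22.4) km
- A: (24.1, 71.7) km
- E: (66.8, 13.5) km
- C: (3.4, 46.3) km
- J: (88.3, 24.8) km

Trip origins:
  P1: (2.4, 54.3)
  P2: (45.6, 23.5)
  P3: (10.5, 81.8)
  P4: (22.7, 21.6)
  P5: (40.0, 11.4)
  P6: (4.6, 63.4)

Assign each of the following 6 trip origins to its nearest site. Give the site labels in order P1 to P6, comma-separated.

P1 → C (d²=65.00)
P2 → P (d²=12.77)
P3 → H (d²=62.66)
P4 → P (d²=380.89)
P5 → P (d²=125.84)
P6 → C (d²=293.85)

C, P, H, P, P, C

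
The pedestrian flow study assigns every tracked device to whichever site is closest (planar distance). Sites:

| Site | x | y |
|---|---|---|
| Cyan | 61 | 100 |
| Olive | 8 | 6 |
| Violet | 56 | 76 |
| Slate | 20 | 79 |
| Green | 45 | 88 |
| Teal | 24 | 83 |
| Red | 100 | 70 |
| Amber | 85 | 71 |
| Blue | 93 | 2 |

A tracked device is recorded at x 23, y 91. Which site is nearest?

Squared distances to each site:
Cyan: 1525.000; Olive: 7450.000; Violet: 1314.000; Slate: 153.000; Green: 493.000; Teal: 65.000; Red: 6370.000; Amber: 4244.000; Blue: 12821.000.
Minimum at Teal.

Teal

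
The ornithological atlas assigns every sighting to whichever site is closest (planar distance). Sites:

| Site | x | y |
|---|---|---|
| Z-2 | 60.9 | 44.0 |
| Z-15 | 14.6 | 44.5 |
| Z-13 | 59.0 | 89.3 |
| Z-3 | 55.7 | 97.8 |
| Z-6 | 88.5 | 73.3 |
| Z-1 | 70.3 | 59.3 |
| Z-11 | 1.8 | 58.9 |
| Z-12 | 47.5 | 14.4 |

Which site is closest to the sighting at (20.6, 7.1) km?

Squared distances to each site:
Z-2: 2985.700; Z-15: 1434.760; Z-13: 8231.400; Z-3: 9458.500; Z-6: 8992.850; Z-1: 5194.930; Z-11: 3036.680; Z-12: 776.900.
Minimum at Z-12.

Z-12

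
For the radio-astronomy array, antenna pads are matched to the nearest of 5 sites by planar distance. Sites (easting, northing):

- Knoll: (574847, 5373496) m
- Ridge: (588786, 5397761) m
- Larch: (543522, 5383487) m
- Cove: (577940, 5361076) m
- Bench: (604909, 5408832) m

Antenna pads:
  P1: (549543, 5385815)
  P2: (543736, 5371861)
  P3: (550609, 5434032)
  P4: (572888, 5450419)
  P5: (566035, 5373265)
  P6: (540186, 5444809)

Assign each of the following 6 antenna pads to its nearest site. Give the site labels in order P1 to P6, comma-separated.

P1 → Larch (d²=41672025.00)
P2 → Larch (d²=135209672.00)
P3 → Larch (d²=2605022594.00)
P4 → Bench (d²=2754823010.00)
P5 → Knoll (d²=77704705.00)
P6 → Larch (d²=3771516580.00)

Larch, Larch, Larch, Bench, Knoll, Larch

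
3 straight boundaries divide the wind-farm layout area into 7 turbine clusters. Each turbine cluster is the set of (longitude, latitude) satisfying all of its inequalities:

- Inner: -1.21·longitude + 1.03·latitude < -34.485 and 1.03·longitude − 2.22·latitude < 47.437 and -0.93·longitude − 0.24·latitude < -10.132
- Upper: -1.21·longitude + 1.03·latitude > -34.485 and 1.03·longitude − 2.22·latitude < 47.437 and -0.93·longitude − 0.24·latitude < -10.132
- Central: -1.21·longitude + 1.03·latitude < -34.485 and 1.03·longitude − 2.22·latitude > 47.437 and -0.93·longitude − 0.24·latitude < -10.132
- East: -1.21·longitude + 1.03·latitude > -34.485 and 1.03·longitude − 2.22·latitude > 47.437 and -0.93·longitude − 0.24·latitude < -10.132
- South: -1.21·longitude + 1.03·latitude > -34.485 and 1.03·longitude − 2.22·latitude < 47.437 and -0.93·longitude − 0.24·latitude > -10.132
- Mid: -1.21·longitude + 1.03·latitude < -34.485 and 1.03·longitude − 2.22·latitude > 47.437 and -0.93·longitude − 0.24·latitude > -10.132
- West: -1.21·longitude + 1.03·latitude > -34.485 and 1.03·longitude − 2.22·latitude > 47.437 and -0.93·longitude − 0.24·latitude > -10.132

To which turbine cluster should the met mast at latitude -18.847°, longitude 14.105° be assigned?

-1.21·14.105 + 1.03·-18.847 = -36.479, which is < -34.485
1.03·14.105 − 2.22·-18.847 = 56.368, which is > 47.437
-0.93·14.105 − 0.24·-18.847 = -8.594, which is > -10.132
This sign pattern matches Mid.

Mid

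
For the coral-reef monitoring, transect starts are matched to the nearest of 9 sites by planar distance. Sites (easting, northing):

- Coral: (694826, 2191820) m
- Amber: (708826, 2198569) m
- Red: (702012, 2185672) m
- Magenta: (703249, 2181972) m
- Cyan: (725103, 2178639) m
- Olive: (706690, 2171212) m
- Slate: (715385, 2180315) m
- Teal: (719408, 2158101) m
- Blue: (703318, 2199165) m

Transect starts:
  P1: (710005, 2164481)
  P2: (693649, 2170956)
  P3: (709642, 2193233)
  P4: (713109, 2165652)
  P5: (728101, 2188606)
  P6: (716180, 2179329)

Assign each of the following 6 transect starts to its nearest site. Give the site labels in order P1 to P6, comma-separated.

Olive, Olive, Amber, Olive, Cyan, Slate

P1 → Olive (d²=56295586.00)
P2 → Olive (d²=170133217.00)
P3 → Amber (d²=29138752.00)
P4 → Olive (d²=72117161.00)
P5 → Cyan (d²=108329093.00)
P6 → Slate (d²=1604221.00)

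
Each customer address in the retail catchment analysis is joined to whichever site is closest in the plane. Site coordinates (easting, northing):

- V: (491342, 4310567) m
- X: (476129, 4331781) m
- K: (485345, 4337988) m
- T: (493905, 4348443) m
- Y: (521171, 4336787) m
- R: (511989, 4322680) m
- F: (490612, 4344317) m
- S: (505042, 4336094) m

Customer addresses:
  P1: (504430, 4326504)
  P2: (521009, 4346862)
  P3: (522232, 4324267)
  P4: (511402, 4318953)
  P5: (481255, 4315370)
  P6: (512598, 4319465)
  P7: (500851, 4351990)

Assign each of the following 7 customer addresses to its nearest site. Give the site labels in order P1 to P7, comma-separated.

P1 → R (d²=71761457.00)
P2 → Y (d²=101531869.00)
P3 → R (d²=107437618.00)
P4 → R (d²=14235098.00)
P5 → V (d²=124816378.00)
P6 → R (d²=10707106.00)
P7 → T (d²=60828125.00)

R, Y, R, R, V, R, T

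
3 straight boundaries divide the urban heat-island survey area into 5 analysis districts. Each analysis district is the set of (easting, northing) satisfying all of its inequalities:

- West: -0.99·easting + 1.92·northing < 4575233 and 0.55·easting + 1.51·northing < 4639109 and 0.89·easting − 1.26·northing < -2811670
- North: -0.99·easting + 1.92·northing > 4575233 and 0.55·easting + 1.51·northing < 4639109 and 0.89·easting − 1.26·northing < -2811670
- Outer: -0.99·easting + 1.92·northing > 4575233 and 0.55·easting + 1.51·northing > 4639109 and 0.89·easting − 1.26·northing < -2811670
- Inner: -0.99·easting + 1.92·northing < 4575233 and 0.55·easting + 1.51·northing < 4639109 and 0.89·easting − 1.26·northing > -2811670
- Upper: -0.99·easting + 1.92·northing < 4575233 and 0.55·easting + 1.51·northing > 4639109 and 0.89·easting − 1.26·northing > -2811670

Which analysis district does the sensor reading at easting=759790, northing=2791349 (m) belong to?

North

-0.99·759790 + 1.92·2791349 = 4607197.980, which is > 4575233
0.55·759790 + 1.51·2791349 = 4632821.490, which is < 4639109
0.89·759790 − 1.26·2791349 = -2840886.640, which is < -2811670
This sign pattern matches North.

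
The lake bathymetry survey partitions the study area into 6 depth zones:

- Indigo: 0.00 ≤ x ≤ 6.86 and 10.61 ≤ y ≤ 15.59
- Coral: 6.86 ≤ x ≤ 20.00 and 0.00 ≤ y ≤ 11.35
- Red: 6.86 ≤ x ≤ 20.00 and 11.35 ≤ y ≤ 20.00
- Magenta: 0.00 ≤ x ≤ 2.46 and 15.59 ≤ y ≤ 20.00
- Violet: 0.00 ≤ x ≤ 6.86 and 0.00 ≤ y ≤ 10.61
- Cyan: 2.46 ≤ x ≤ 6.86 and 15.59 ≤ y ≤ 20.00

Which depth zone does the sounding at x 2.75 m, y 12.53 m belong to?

Indigo

The point has x = 2.75 and y = 12.53.
Only Indigo satisfies 0.00 ≤ x ≤ 6.86 and 10.61 ≤ y ≤ 15.59.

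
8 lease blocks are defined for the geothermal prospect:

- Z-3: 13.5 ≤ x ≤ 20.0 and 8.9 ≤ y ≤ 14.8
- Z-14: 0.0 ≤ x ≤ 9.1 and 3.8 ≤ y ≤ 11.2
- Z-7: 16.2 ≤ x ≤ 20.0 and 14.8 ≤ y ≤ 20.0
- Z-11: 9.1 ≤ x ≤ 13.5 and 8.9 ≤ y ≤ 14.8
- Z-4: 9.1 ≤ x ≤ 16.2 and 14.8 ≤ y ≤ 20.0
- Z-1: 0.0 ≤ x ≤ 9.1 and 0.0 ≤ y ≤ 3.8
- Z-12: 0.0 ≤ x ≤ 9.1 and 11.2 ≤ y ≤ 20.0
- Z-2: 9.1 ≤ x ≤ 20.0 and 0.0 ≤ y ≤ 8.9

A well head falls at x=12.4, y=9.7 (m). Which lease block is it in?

The point has x = 12.4 and y = 9.7.
Only Z-11 satisfies 9.1 ≤ x ≤ 13.5 and 8.9 ≤ y ≤ 14.8.

Z-11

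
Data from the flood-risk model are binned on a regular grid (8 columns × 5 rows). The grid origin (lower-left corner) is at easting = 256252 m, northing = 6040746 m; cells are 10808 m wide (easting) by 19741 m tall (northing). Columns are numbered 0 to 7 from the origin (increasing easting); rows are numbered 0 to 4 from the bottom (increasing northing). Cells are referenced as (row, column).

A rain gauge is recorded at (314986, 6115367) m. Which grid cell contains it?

Column index: ⌊(314986 − 256252) / 10808⌋ = ⌊5.434⌋ = 5
Row offset from origin: ⌊(6115367 − 6040746) / 19741⌋ = ⌊3.780⌋ = 3 → row 3

(3, 5)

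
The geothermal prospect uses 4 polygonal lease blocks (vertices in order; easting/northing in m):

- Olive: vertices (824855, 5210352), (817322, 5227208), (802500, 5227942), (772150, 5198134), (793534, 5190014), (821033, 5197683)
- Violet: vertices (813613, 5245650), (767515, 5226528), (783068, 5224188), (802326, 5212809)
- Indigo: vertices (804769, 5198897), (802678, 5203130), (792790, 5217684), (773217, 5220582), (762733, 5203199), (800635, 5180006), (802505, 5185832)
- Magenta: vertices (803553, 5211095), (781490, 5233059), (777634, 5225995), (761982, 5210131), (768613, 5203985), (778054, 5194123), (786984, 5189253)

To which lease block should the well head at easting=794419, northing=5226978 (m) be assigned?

Violet

Cast a ray rightward from (794419, 5226978). For each polygon, the edges (by vertex number in listed order) whose endpoints lie on opposite sides of northing = 5226978, where each meets that height, and whether that is right or left of the point:
Olive: 1–2 at easting≈817424.8 (right), 3–4 at easting≈801518.5 (right) → 2 crossings.
Violet: 1–2 at easting≈768599.8 (left), 4–1 at easting≈807195.7 (right) → 1 crossing.
Indigo: no edge straddles that height → 0 crossings.
Magenta: 1–2 at easting≈787598.4 (left), 2–3 at easting≈778170.6 (left) → 0 crossings.
Only Violet has an odd count, so the point is inside Violet.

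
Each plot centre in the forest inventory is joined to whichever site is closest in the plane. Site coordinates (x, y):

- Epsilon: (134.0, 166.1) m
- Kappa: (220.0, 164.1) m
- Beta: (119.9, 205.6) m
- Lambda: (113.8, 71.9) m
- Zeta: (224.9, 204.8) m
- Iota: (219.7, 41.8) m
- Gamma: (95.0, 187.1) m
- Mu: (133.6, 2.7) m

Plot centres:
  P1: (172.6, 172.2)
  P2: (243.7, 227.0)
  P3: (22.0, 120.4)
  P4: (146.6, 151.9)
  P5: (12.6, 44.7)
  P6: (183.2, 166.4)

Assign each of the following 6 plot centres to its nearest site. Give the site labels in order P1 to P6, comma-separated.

Epsilon, Zeta, Gamma, Epsilon, Lambda, Kappa

P1 → Epsilon (d²=1527.17)
P2 → Zeta (d²=846.28)
P3 → Gamma (d²=9777.89)
P4 → Epsilon (d²=360.40)
P5 → Lambda (d²=10981.28)
P6 → Kappa (d²=1359.53)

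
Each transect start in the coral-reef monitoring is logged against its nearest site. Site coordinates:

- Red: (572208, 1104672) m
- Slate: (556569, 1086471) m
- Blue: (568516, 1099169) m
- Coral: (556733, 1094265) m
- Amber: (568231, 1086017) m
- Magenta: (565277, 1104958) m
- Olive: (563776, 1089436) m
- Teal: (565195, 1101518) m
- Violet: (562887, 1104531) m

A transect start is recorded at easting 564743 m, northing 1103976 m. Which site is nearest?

Magenta

Squared distances to each site:
Red: 56210641.000; Slate: 373239301.000; Blue: 37342778.000; Coral: 158463621.000; Amber: 334691825.000; Magenta: 1249480.000; Olive: 212346689.000; Teal: 6246068.000; Violet: 3752761.000.
Minimum at Magenta.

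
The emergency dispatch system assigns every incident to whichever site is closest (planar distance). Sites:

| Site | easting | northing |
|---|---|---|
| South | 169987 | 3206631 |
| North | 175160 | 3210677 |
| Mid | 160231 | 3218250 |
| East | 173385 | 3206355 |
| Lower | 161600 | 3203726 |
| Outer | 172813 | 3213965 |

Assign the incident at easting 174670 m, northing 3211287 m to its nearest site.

Squared distances to each site:
South: 43608825.000; North: 612200.000; Mid: 256968090.000; East: 25975849.000; Lower: 227993621.000; Outer: 10620133.000.
Minimum at North.

North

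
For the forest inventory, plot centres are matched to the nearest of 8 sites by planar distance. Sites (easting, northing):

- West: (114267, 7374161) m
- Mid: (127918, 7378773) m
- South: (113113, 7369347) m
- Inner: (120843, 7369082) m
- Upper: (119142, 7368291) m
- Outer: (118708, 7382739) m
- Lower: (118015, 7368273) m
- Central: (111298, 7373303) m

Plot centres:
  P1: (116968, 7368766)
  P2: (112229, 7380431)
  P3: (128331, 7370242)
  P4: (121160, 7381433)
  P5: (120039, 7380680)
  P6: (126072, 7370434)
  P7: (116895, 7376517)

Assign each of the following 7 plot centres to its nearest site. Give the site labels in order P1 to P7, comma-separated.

P1 → Lower (d²=1339258.00)
P2 → West (d²=43466344.00)
P3 → Inner (d²=57415744.00)
P4 → Outer (d²=7717940.00)
P5 → Outer (d²=6011042.00)
P6 → Inner (d²=29170345.00)
P7 → West (d²=12457120.00)

Lower, West, Inner, Outer, Outer, Inner, West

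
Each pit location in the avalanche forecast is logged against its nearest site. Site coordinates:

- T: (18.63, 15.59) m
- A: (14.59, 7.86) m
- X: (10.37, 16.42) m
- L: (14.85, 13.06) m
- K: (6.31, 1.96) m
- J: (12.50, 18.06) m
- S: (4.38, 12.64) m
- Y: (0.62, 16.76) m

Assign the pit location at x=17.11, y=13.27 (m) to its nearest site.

L

Squared distances to each site:
T: 7.693; A: 35.618; X: 55.350; L: 5.152; K: 244.556; J: 44.196; S: 162.450; Y: 284.100.
Minimum at L.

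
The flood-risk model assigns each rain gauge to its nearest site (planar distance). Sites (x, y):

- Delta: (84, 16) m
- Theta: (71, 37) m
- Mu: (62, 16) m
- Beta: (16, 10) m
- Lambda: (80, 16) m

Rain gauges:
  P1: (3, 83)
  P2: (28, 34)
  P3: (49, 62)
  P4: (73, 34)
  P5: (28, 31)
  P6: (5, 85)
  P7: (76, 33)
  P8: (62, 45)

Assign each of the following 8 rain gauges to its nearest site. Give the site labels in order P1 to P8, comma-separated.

P1 → Beta (d²=5498.00)
P2 → Beta (d²=720.00)
P3 → Theta (d²=1109.00)
P4 → Theta (d²=13.00)
P5 → Beta (d²=585.00)
P6 → Beta (d²=5746.00)
P7 → Theta (d²=41.00)
P8 → Theta (d²=145.00)

Beta, Beta, Theta, Theta, Beta, Beta, Theta, Theta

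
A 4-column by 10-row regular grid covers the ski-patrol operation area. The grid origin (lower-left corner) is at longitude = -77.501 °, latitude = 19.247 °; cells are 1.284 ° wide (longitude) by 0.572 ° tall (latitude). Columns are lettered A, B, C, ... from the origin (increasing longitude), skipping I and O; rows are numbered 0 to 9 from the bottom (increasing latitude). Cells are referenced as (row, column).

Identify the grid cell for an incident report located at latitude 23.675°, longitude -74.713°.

Column index: ⌊(-74.713 − -77.501) / 1.284⌋ = ⌊2.171⌋ = 2 → column C
Row offset from origin: ⌊(23.675 − 19.247) / 0.572⌋ = ⌊7.741⌋ = 7 → row 7

(7, C)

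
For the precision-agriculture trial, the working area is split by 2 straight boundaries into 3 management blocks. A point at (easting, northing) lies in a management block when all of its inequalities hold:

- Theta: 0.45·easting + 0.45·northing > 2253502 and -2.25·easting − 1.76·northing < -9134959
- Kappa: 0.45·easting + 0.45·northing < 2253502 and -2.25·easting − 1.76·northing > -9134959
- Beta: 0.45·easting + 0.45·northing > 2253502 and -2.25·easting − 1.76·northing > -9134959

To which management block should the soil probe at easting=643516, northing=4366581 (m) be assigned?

0.45·643516 + 0.45·4366581 = 2254543.650, which is > 2253502
-2.25·643516 − 1.76·4366581 = -9133093.560, which is > -9134959
This sign pattern matches Beta.

Beta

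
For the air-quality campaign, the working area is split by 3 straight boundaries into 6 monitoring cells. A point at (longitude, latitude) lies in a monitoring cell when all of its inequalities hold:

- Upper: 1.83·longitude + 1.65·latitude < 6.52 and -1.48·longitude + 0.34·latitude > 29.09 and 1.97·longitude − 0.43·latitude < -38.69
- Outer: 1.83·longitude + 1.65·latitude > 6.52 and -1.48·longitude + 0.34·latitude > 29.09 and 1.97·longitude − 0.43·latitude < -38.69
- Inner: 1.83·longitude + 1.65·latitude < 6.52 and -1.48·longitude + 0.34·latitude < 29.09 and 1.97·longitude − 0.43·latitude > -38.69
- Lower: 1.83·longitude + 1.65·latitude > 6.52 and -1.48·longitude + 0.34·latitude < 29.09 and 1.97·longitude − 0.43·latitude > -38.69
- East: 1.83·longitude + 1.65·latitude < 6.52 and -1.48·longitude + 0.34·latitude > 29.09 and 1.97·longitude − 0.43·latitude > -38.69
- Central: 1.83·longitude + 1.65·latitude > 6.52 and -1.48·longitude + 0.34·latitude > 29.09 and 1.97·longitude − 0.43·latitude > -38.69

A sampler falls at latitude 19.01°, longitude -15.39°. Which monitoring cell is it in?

East

1.83·-15.39 + 1.65·19.01 = 3.203, which is < 6.52
-1.48·-15.39 + 0.34·19.01 = 29.241, which is > 29.09
1.97·-15.39 − 0.43·19.01 = -38.493, which is > -38.69
This sign pattern matches East.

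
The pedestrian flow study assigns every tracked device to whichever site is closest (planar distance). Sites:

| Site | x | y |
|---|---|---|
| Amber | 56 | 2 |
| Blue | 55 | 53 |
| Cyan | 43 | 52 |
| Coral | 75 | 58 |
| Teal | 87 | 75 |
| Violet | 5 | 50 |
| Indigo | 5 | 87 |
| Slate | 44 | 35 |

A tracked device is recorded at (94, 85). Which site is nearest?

Teal

Squared distances to each site:
Amber: 8333.000; Blue: 2545.000; Cyan: 3690.000; Coral: 1090.000; Teal: 149.000; Violet: 9146.000; Indigo: 7925.000; Slate: 5000.000.
Minimum at Teal.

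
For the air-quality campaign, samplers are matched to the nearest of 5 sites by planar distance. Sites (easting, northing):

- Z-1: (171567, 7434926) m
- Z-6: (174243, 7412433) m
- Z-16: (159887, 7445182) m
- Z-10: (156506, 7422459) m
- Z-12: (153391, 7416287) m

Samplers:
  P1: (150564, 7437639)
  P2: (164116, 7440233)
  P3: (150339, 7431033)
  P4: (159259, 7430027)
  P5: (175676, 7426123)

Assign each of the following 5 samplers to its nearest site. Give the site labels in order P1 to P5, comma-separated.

Z-16, Z-16, Z-10, Z-10, Z-1

P1 → Z-16 (d²=143815178.00)
P2 → Z-16 (d²=42377042.00)
P3 → Z-10 (d²=111545365.00)
P4 → Z-10 (d²=64853633.00)
P5 → Z-1 (d²=94376690.00)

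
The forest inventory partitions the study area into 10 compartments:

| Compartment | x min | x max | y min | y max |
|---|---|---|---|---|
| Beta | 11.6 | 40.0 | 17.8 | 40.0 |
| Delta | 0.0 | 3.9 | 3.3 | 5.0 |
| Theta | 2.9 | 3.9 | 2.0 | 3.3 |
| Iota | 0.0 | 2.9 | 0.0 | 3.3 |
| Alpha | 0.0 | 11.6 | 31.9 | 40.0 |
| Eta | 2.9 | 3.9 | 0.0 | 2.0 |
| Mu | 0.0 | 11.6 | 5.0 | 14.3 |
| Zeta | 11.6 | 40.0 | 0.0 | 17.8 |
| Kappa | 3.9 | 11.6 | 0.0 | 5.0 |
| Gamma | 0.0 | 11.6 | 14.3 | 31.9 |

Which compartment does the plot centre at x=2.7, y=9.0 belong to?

Mu

The point has x = 2.7 and y = 9.0.
Only Mu satisfies 0.0 ≤ x ≤ 11.6 and 5.0 ≤ y ≤ 14.3.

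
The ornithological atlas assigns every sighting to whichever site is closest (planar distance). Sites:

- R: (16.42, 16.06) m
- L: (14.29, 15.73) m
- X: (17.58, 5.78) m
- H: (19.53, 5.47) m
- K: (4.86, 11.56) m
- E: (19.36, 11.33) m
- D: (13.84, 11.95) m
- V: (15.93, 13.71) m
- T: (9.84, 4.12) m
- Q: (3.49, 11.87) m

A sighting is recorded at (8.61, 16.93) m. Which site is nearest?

L

Squared distances to each site:
R: 61.753; L: 33.702; X: 204.783; H: 250.578; K: 42.899; E: 146.922; D: 52.153; V: 63.951; T: 165.609; Q: 51.818.
Minimum at L.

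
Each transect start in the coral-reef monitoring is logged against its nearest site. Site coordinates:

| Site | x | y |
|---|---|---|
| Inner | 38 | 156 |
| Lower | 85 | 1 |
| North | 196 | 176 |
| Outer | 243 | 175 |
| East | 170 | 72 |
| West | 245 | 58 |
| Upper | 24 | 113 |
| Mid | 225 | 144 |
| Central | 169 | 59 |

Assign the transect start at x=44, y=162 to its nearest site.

Inner

Squared distances to each site:
Inner: 72.000; Lower: 27602.000; North: 23300.000; Outer: 39770.000; East: 23976.000; West: 51217.000; Upper: 2801.000; Mid: 33085.000; Central: 26234.000.
Minimum at Inner.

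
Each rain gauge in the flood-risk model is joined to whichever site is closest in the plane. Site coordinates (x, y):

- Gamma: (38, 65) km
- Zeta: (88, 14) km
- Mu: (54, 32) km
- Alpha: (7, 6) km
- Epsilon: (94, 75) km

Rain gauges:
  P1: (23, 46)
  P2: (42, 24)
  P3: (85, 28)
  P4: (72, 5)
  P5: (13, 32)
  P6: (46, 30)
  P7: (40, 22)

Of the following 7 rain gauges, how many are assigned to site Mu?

3

P1 → Gamma
P2 → Mu
P3 → Zeta
P4 → Zeta
P5 → Alpha
P6 → Mu
P7 → Mu
3 of the 7 go to Mu.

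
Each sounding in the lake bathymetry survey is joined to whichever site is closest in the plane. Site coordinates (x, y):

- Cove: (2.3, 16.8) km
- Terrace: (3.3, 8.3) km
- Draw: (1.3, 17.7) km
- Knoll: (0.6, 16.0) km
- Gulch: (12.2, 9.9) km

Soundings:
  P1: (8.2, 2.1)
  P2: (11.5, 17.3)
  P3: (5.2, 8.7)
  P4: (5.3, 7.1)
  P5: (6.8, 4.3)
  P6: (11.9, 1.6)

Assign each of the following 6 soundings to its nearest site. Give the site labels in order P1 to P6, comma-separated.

P1 → Terrace (d²=62.45)
P2 → Gulch (d²=55.25)
P3 → Terrace (d²=3.77)
P4 → Terrace (d²=5.44)
P5 → Terrace (d²=28.25)
P6 → Gulch (d²=68.98)

Terrace, Gulch, Terrace, Terrace, Terrace, Gulch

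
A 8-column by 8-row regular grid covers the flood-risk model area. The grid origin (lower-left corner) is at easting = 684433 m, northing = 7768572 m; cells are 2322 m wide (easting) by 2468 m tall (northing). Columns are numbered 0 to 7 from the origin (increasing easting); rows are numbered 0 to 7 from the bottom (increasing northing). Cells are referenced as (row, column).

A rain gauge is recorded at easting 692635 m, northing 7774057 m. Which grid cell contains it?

Column index: ⌊(692635 − 684433) / 2322⌋ = ⌊3.532⌋ = 3
Row offset from origin: ⌊(7774057 − 7768572) / 2468⌋ = ⌊2.222⌋ = 2 → row 2

(2, 3)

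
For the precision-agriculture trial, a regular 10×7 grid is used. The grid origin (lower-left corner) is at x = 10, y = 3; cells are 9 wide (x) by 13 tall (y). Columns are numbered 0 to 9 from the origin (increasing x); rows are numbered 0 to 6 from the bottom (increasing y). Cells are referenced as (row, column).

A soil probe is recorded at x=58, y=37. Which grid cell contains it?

(2, 5)

Column index: ⌊(58 − 10) / 9⌋ = ⌊5.333⌋ = 5
Row offset from origin: ⌊(37 − 3) / 13⌋ = ⌊2.615⌋ = 2 → row 2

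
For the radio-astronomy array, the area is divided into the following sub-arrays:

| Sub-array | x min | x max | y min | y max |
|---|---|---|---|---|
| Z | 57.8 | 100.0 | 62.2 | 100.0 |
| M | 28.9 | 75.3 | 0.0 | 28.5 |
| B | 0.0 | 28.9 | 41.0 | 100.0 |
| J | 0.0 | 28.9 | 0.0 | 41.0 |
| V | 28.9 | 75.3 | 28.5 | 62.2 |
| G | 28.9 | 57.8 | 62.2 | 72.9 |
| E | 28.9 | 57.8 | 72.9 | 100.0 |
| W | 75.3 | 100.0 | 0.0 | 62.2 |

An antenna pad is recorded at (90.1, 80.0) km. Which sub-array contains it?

Z

The point has x = 90.1 and y = 80.0.
Only Z satisfies 57.8 ≤ x ≤ 100.0 and 62.2 ≤ y ≤ 100.0.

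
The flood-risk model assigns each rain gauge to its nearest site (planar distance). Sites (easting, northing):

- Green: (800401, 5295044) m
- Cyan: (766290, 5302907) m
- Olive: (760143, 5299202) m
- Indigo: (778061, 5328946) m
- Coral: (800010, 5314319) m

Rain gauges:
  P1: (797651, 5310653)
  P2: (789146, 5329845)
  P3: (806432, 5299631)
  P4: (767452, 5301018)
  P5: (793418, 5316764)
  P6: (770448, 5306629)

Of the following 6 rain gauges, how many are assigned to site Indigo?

1

P1 → Coral
P2 → Indigo
P3 → Green
P4 → Cyan
P5 → Coral
P6 → Cyan
1 of the 6 goes to Indigo.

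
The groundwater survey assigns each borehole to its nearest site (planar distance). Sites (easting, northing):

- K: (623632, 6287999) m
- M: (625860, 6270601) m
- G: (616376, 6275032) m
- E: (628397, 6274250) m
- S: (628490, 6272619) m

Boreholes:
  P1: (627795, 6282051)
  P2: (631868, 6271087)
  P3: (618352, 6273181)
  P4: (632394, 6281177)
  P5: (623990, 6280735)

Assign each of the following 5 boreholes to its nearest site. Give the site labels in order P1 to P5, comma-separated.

P1 → K (d²=52709273.00)
P2 → S (d²=13757908.00)
P3 → G (d²=7330777.00)
P4 → E (d²=63959338.00)
P5 → K (d²=52893860.00)

K, S, G, E, K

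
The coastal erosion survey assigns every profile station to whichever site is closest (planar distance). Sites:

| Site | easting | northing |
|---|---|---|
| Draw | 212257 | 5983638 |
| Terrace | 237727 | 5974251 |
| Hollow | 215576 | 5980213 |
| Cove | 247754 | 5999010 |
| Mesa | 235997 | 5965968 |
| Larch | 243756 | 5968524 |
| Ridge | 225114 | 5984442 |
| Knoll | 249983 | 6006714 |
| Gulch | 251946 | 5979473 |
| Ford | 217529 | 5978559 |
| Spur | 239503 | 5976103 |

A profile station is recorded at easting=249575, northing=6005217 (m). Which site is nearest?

Knoll

Squared distances to each site:
Draw: 1858286365.000; Terrace: 1099268260.000; Hollow: 1781132017.000; Cove: 41842890.000; Mesa: 1724846085.000; Larch: 1380237010.000; Ridge: 1029941146.000; Knoll: 2407473.000; Gulch: 668375177.000; Ford: 1737595080.000; Spur: 949070180.000.
Minimum at Knoll.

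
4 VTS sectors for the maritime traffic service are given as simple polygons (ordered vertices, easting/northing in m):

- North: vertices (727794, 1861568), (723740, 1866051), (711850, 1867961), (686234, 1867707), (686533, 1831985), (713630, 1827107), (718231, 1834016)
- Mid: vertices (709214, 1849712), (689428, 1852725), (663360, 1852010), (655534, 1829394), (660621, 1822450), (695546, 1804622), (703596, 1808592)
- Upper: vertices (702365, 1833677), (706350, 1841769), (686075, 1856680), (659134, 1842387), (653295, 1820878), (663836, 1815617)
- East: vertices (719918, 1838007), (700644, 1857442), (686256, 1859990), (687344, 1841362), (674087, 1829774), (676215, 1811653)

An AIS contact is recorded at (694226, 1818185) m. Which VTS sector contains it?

Cast a ray rightward from (694226, 1818185). For each polygon, the edges (by vertex number in listed order) whose endpoints lie on opposite sides of northing = 1818185, where each meets that height, and whether that is right or left of the point:
North: no edge straddles that height → 0 crossings.
Mid: 5–6 at easting≈668976.1 (left), 7–1 at easting≈704906.6 (right) → 1 crossing.
Upper: 5–6 at easting≈658690.7 (left), 6–1 at easting≈669314.5 (left) → 0 crossings.
East: 5–6 at easting≈675447.9 (left), 6–1 at easting≈687047.1 (left) → 0 crossings.
Only Mid has an odd count, so the point is inside Mid.

Mid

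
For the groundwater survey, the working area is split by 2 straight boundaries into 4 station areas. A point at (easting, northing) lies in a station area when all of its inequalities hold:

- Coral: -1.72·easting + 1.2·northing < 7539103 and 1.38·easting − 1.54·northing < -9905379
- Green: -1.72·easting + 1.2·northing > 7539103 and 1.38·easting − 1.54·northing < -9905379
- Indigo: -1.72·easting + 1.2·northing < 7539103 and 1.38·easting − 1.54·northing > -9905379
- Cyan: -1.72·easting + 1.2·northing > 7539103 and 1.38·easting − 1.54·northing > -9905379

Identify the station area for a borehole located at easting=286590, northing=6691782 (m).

-1.72·286590 + 1.2·6691782 = 7537203.600, which is < 7539103
1.38·286590 − 1.54·6691782 = -9909850.080, which is < -9905379
This sign pattern matches Coral.

Coral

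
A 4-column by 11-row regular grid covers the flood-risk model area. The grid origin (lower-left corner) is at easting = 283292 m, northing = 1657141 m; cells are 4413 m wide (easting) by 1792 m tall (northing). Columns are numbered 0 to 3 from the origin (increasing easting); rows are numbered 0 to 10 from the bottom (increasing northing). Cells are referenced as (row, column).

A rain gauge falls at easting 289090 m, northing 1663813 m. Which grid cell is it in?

(3, 1)

Column index: ⌊(289090 − 283292) / 4413⌋ = ⌊1.314⌋ = 1
Row offset from origin: ⌊(1663813 − 1657141) / 1792⌋ = ⌊3.723⌋ = 3 → row 3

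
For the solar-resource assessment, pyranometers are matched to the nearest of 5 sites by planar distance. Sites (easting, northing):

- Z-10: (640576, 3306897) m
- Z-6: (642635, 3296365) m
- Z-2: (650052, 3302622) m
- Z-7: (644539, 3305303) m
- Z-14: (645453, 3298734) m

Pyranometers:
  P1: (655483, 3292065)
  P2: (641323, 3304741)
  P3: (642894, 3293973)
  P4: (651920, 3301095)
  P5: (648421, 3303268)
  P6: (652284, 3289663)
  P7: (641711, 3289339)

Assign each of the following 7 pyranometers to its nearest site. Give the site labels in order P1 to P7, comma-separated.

Z-2, Z-10, Z-6, Z-2, Z-2, Z-14, Z-6

P1 → Z-2 (d²=140946010.00)
P2 → Z-10 (d²=5206345.00)
P3 → Z-6 (d²=5788745.00)
P4 → Z-2 (d²=5821153.00)
P5 → Z-2 (d²=3077477.00)
P6 → Z-14 (d²=128945602.00)
P7 → Z-6 (d²=50218452.00)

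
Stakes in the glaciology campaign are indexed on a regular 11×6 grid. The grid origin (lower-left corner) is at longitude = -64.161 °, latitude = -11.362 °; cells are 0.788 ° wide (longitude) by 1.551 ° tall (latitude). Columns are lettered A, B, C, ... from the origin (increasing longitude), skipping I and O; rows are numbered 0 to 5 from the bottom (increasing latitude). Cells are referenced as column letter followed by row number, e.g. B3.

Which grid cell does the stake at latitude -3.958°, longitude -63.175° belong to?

Column index: ⌊(-63.175 − -64.161) / 0.788⌋ = ⌊1.251⌋ = 1 → column B
Row offset from origin: ⌊(-3.958 − -11.362) / 1.551⌋ = ⌊4.774⌋ = 4 → row 4

B4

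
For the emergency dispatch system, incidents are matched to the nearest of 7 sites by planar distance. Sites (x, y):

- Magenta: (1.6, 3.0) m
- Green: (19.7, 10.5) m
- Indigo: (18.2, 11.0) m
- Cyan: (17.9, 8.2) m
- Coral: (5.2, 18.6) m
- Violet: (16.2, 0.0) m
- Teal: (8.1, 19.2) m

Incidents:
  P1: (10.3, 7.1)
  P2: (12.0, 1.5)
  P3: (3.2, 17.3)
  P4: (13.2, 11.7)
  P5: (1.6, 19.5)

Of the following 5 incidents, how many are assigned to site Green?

P1 → Cyan
P2 → Violet
P3 → Coral
P4 → Indigo
P5 → Coral
0 of the 5 go to Green.

0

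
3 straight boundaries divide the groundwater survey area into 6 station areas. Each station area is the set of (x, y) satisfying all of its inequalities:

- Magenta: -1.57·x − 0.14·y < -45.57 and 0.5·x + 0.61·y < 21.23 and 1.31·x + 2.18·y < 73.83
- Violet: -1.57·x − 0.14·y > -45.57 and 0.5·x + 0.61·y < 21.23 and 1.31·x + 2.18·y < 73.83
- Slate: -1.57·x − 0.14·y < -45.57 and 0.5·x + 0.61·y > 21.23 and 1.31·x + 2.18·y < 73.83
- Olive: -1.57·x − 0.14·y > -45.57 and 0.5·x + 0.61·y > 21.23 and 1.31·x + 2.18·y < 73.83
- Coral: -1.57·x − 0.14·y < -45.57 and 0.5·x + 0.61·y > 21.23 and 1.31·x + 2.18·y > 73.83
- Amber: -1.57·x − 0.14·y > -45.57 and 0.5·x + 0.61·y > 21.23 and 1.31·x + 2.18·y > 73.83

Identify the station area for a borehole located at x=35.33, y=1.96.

-1.57·35.33 − 0.14·1.96 = -55.742, which is < -45.57
0.5·35.33 + 0.61·1.96 = 18.861, which is < 21.23
1.31·35.33 + 2.18·1.96 = 50.555, which is < 73.83
This sign pattern matches Magenta.

Magenta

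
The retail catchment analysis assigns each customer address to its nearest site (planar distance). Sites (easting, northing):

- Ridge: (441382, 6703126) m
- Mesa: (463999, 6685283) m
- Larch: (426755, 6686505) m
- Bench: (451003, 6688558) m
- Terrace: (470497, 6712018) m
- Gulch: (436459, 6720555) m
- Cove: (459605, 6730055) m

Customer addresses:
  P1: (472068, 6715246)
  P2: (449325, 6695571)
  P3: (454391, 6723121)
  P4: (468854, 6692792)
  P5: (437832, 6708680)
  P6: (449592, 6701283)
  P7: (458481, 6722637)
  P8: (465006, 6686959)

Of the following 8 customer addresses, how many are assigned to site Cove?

P1 → Terrace
P2 → Bench
P3 → Cove
P4 → Mesa
P5 → Ridge
P6 → Ridge
P7 → Cove
P8 → Mesa
2 of the 8 go to Cove.

2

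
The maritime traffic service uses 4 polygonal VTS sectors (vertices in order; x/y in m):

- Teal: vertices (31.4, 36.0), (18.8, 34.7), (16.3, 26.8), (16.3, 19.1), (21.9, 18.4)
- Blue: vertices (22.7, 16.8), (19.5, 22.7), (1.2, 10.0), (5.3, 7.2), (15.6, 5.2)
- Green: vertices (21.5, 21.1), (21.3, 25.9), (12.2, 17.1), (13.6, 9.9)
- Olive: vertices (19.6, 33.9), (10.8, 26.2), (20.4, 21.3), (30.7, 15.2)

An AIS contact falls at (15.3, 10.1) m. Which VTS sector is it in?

Blue

Cast a ray rightward from (15.3, 10.1). For each polygon, the edges (by vertex number in listed order) whose endpoints lie on opposite sides of y = 10.1, where each meets that height, and whether that is right or left of the point:
Teal: no edge straddles that height → 0 crossings.
Blue: 2–3 at x≈1.34 (left), 5–1 at x≈18.60 (right) → 1 crossing.
Green: 3–4 at x≈13.56 (left), 4–1 at x≈13.74 (left) → 0 crossings.
Olive: no edge straddles that height → 0 crossings.
Only Blue has an odd count, so the point is inside Blue.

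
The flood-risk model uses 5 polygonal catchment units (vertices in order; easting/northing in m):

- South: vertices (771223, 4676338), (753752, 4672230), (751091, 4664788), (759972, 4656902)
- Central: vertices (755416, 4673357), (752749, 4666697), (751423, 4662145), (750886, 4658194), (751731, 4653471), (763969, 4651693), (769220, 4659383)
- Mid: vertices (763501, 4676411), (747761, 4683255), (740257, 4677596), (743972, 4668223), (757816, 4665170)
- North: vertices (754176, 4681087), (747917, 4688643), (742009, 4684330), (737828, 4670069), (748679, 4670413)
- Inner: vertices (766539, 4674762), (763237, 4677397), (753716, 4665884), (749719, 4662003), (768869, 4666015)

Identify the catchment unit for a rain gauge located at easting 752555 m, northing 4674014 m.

Mid

Cast a ray rightward from (752555, 4674014). For each polygon, the edges (by vertex number in listed order) whose endpoints lie on opposite sides of northing = 4674014, where each meets that height, and whether that is right or left of the point:
South: 1–2 at easting≈761339.2 (right), 4–1 at easting≈769877.7 (right) → 2 crossings.
Central: no edge straddles that height → 0 crossings.
Mid: 3–4 at easting≈741676.7 (left), 5–1 at easting≈762288.7 (right) → 1 crossing.
North: 3–4 at easting≈738984.6 (left), 5–1 at easting≈750533.5 (left) → 0 crossings.
Inner: 2–3 at easting≈760439.3 (right), 5–1 at easting≈766738.3 (right) → 2 crossings.
Only Mid has an odd count, so the point is inside Mid.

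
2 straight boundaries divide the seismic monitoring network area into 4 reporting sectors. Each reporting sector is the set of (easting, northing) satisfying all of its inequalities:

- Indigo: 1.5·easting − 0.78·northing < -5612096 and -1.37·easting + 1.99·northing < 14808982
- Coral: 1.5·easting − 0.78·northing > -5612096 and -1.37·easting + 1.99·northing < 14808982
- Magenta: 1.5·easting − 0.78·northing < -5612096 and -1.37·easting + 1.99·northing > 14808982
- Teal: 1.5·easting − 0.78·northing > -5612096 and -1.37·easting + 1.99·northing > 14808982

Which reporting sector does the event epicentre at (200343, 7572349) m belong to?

1.5·200343 − 0.78·7572349 = -5605917.720, which is > -5612096
-1.37·200343 + 1.99·7572349 = 14794504.600, which is < 14808982
This sign pattern matches Coral.

Coral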